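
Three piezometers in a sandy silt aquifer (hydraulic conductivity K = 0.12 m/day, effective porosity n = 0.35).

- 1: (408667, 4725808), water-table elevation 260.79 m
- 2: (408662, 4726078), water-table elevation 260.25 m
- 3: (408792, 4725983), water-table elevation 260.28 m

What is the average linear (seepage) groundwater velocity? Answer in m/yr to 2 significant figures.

With h = a·x + b·y + c and 1 as origin, the differences give:
  (-5)·a + 270·b = -0.54
  125·a + 175·b = -0.51
Eliminate b (×175 and ×270, subtract): -34625·a = 43.200 → a = ∂h/∂x = -0.001248
Back-substitute: b = ∂h/∂y = -0.002023.
|∇h| = √(-0.001248² + -0.002023²) = 0.002377
Seepage velocity v = K·i/n = 0.12 × 0.002377 / 0.35 = 0.000815 m/day = 0.2977 m/yr.

0.30 m/yr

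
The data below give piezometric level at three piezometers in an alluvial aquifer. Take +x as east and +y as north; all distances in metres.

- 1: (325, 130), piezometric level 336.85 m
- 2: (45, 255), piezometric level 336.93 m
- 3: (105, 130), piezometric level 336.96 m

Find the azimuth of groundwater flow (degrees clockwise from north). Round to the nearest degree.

046°

Taking 1 as reference: 2−1 = (-280, 125, +0.08); 3−1 = (-220, 0, +0.11).
Solve a·Δx + b·Δy = Δh: det = (-280)·0 − (-220)·125 = 27500.
∂h/∂x = [(+0.08)·0 − (+0.11)·125] / 27500 = -0.0005000
∂h/∂y = [(-280)·(+0.11) − (-220)·(+0.08)] / 27500 = -0.0004800
Flow direction (−∇h) has components (+0.0005000 E, +0.0004800 N).
Azimuth = atan2(E, N) = atan2(+0.0005000, +0.0004800) = 46.2° ≈ 046°.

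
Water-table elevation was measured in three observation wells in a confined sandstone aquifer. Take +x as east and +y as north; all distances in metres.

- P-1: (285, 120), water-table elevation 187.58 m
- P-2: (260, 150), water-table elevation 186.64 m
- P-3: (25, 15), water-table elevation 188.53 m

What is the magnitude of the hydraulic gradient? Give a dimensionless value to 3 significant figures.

0.0266

Three-point gradient (reference P-1): Δ to P-2 = (-25, 30, -0.94), Δ to P-3 = (-260, -105, +0.95).
∂h/∂x = +0.006734, ∂h/∂y = -0.02572 (det = 10425).
|∇h| = √(0.006734² + -0.02572²) = 0.02659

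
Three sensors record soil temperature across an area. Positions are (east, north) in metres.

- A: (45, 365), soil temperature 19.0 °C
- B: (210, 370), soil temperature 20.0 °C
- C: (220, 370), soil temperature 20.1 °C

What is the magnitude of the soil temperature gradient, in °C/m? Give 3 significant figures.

0.130 °C/m

With T = a·x + b·y + c and A as origin, the differences give:
  165·a + 5·b = +1.0
  175·a + 5·b = +1.1
Eliminate b (×5 and ×5, subtract): -50·a = -0.50 → a = ∂T/∂x = +0.01000
Back-substitute: b = ∂T/∂y = -0.1300.
|∇f| = √(0.01000² + -0.1300²) = 0.1304 °C/m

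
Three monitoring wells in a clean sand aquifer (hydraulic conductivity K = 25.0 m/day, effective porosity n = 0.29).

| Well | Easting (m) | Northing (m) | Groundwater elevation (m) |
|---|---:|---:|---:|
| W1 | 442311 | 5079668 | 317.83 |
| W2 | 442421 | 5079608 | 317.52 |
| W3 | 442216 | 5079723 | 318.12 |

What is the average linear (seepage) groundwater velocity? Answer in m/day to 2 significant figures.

Three-point gradient (reference W1): Δ to W2 = (110, -60, -0.31), Δ to W3 = (-95, 55, +0.29).
∂h/∂x = +0.001000, ∂h/∂y = +0.007000 (det = 350).
|∇h| = √(0.001000² + 0.007000²) = 0.007071
Seepage velocity v = K·i/n = 25.0 × 0.007071 / 0.29 = 0.6096 m/day.

0.61 m/day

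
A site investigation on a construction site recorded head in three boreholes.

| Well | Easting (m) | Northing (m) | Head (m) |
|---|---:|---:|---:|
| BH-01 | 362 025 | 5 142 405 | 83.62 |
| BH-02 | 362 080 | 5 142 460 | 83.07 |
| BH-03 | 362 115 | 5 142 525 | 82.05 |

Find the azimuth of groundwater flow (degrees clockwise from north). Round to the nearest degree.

Taking BH-01 as reference: BH-02−BH-01 = (55, 55, -0.55); BH-03−BH-01 = (90, 120, -1.57).
Determinant of the coordinate differences = 55·120 − 90·55 = 1650.
∂h/∂x = [(-0.55)·120 − (-1.57)·55] / 1650 = +0.01233
∂h/∂y = [55·(-1.57) − 90·(-0.55)] / 1650 = -0.02233
Flow direction (−∇h) has components (-0.01233 E, +0.02233 N).
Azimuth = atan2(E, N) = atan2(-0.01233, +0.02233) = 331.1° ≈ 331°.

331°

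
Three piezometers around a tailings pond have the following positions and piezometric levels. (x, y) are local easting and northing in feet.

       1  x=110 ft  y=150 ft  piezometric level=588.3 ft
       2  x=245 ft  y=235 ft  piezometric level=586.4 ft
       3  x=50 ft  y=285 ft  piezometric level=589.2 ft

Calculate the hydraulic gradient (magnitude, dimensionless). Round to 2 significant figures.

Differences from 1: to 2 (Δx, Δy, Δh) = (135, 85, -1.9); to 3 = (-60, 135, +0.9).
Determinant of the coordinate differences = 135·135 − (-60)·85 = 23325.
∂h/∂x = [(-1.9)·135 − (+0.9)·85] / 23325 = -0.01428
∂h/∂y = [135·(+0.9) − (-60)·(-1.9)] / 23325 = +0.0003215
|∇h| = √(-0.01428² + 0.0003215²) = 0.01428

0.014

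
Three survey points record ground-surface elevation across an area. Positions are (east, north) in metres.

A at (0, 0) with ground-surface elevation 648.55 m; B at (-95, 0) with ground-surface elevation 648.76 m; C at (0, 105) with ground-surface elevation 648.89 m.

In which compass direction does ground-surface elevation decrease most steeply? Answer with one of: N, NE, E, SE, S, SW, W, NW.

SE

∂z/∂x = (648.76 − 648.55) / (-95 − 0) = -0.002211
∂z/∂y = (648.89 − 648.55) / (105 − 0) = +0.003238
Steepest decrease is along −∇f = (+0.002211 E, -0.003238 N) → southeast.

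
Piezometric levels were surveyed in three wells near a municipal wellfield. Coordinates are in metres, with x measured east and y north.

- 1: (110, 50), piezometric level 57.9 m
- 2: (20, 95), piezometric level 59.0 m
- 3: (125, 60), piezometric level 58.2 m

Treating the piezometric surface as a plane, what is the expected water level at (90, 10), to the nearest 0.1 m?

With h = a·x + b·y + c and 1 as origin, the differences give:
  (-90)·a + 45·b = +1.1
  15·a + 10·b = +0.3
Eliminate b (×10 and ×45, subtract): -1575·a = -2.50 → a = ∂h/∂x = +0.001587
Back-substitute: b = ∂h/∂y = +0.02762.
h(90, 10) = 57.9 + (+0.001587)·(-20) + (+0.02762)·(-40) = 57.9 -0.032 -1.105 = 56.763 m.

56.8 m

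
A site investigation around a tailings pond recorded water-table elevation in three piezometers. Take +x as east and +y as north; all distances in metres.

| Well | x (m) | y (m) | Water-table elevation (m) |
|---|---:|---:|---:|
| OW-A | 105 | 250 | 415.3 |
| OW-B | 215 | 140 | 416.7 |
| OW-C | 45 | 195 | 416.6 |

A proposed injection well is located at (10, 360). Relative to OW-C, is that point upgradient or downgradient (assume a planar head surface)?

downgradient

Taking OW-A as reference: OW-B−OW-A = (110, -110, +1.4); OW-C−OW-A = (-60, -55, +1.3).
Solve a·Δx + b·Δy = Δh: det = 110·(-55) − (-60)·(-110) = -12650.
∂h/∂x = [(+1.4)·(-55) − (+1.3)·(-110)] / -12650 = -0.005217
∂h/∂y = [110·(+1.3) − (-60)·(+1.4)] / -12650 = -0.01794
Head at (10, 360) = 415.3 + (-0.005217)·(-95) + (-0.01794)·(110) = 413.82 m.
That is lower than the 416.6 m at OW-C, so the point is downgradient.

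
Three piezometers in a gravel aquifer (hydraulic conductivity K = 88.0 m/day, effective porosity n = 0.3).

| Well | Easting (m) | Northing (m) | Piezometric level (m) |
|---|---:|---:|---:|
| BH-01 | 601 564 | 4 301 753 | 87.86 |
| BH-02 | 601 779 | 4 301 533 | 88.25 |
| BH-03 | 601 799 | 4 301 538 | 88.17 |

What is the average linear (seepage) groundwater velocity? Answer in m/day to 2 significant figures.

Taking BH-01 as reference: BH-02−BH-01 = (215, -220, +0.39); BH-03−BH-01 = (235, -215, +0.31).
Determinant of the coordinate differences = 215·(-215) − 235·(-220) = 5475.
∂h/∂x = [(+0.39)·(-215) − (+0.31)·(-220)] / 5475 = -0.002858
∂h/∂y = [215·(+0.31) − 235·(+0.39)] / 5475 = -0.004566
|∇h| = √(-0.002858² + -0.004566²) = 0.005387
Seepage velocity v = K·i/n = 88.0 × 0.005387 / 0.3 = 1.58 m/day.

1.6 m/day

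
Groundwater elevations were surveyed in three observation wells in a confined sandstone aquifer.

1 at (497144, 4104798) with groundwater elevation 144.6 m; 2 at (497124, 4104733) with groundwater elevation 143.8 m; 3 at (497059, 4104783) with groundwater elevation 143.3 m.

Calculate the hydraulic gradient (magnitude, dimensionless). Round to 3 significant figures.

Differences from 1: to 2 (Δx, Δy, Δh) = (-20, -65, -0.8); to 3 = (-85, -15, -1.3).
Determinant of the coordinate differences = (-20)·(-15) − (-85)·(-65) = -5225.
∂h/∂x = [(-0.8)·(-15) − (-1.3)·(-65)] / -5225 = +0.01388
∂h/∂y = [(-20)·(-1.3) − (-85)·(-0.8)] / -5225 = +0.008038
|∇h| = √(0.01388² + 0.008038²) = 0.01604

0.0160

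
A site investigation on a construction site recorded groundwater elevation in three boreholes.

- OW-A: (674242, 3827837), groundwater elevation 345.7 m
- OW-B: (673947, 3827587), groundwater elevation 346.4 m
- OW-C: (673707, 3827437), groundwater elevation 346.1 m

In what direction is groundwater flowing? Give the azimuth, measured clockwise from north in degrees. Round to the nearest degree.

Differences from OW-A: to OW-B (Δx, Δy, Δh) = (-295, -250, +0.7); to OW-C = (-535, -400, +0.4).
Solve a·Δx + b·Δy = Δh: det = (-295)·(-400) − (-535)·(-250) = -15750.
∂h/∂x = [(+0.7)·(-400) − (+0.4)·(-250)] / -15750 = +0.01143
∂h/∂y = [(-295)·(+0.4) − (-535)·(+0.7)] / -15750 = -0.01629
Flow direction (−∇h) has components (-0.01143 E, +0.01629 N).
Azimuth = atan2(E, N) = atan2(-0.01143, +0.01629) = 324.9° ≈ 325°.

325°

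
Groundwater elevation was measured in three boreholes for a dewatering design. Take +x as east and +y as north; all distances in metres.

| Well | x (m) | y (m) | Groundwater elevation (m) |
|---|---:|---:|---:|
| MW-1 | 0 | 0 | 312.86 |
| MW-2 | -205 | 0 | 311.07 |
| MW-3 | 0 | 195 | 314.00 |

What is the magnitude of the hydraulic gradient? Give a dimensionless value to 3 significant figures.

0.0105

∂h/∂x = (311.07 − 312.86) / (-205 − 0) = +0.008732
∂h/∂y = (314.00 − 312.86) / (195 − 0) = +0.005846
|∇h| = √(0.008732² + 0.005846²) = 0.01051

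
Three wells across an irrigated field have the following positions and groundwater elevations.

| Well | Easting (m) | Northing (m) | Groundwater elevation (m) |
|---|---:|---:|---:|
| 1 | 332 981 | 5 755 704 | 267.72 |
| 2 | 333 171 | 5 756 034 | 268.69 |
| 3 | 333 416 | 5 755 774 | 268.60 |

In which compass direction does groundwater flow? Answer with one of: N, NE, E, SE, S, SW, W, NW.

SW

Taking 1 as reference: 2−1 = (190, 330, +0.97); 3−1 = (435, 70, +0.88).
Solve a·Δx + b·Δy = Δh: det = 190·70 − 435·330 = -130250.
∂h/∂x = [(+0.97)·70 − (+0.88)·330] / -130250 = +0.001708
∂h/∂y = [190·(+0.88) − 435·(+0.97)] / -130250 = +0.001956
Flow = −∇h = (-0.001708 east, -0.001956 north), which points southwest.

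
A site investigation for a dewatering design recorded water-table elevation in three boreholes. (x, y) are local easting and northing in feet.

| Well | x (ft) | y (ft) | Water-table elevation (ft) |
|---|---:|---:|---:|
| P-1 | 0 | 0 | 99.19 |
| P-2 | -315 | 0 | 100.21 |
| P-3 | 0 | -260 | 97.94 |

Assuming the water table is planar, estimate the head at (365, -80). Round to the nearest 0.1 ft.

97.6 ft

∂h/∂x = (100.21 − 99.19) / (-315 − 0) = -0.003238
∂h/∂y = (97.94 − 99.19) / (-260 − 0) = +0.004808
h(365, -80) = 99.19 + (-0.003238)·(365) + (+0.004808)·(-80) = 99.19 -1.182 -0.385 = 97.623 ft.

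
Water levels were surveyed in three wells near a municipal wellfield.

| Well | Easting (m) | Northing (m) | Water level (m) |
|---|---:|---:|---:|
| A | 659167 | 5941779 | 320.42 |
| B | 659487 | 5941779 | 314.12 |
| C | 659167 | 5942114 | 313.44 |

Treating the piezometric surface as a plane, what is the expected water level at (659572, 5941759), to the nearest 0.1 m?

∂h/∂x = (314.12 − 320.42) / (659487 − 659167) = -0.01969
∂h/∂y = (313.44 − 320.42) / (5942114 − 5941779) = -0.02084
h(659572, 5941759) = 320.42 + (-0.01969)·(405) + (-0.02084)·(-20) = 320.42 -7.973 +0.417 = 312.863 m.

312.9 m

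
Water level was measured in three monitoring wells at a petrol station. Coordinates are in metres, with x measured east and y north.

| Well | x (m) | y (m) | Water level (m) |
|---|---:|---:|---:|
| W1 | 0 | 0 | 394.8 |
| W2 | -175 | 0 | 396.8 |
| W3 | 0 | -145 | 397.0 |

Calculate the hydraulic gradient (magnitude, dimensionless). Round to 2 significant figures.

∂h/∂x = (396.8 − 394.8) / (-175 − 0) = -0.01143
∂h/∂y = (397.0 − 394.8) / (-145 − 0) = -0.01517
|∇h| = √(-0.01143² + -0.01517²) = 0.01899

0.019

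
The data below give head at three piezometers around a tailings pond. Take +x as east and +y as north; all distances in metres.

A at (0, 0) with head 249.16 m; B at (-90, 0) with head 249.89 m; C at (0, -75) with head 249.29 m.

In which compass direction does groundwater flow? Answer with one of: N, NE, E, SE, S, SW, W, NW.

∂h/∂x = (249.89 − 249.16) / (-90 − 0) = -0.008111
∂h/∂y = (249.29 − 249.16) / (-75 − 0) = -0.001733
Flow = −∇h = (+0.008111 east, +0.001733 north), which points east.

E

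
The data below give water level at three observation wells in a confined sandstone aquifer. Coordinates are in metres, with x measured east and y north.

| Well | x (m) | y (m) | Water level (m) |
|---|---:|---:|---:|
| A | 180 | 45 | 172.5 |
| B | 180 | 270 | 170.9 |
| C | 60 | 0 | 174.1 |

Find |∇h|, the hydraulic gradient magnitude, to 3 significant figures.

0.0128

Taking A as reference: B−A = (0, 225, -1.6); C−A = (-120, -45, +1.6).
Solve a·Δx + b·Δy = Δh: det = 0·(-45) − (-120)·225 = 27000.
∂h/∂x = [(-1.6)·(-45) − (+1.6)·225] / 27000 = -0.01067
∂h/∂y = [0·(+1.6) − (-120)·(-1.6)] / 27000 = -0.007111
|∇h| = √(-0.01067² + -0.007111²) = 0.01282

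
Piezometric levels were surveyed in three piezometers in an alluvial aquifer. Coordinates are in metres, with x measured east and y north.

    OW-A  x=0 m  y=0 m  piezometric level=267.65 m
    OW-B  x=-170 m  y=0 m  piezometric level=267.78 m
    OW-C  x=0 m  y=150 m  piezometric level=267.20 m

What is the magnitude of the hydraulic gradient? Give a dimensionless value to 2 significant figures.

0.0031

∂h/∂x = (267.78 − 267.65) / (-170 − 0) = -0.0007647
∂h/∂y = (267.20 − 267.65) / (150 − 0) = -0.003000
|∇h| = √(-0.0007647² + -0.003000²) = 0.003096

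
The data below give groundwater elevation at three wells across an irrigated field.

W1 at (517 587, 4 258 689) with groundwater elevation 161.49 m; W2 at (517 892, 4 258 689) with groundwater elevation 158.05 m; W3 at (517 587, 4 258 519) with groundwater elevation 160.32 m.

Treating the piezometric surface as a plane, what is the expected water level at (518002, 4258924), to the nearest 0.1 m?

158.4 m

∂h/∂x = (158.05 − 161.49) / (517892 − 517587) = -0.01128
∂h/∂y = (160.32 − 161.49) / (4258519 − 4258689) = +0.006882
h(518002, 4258924) = 161.49 + (-0.01128)·(415) + (+0.006882)·(235) = 161.49 -4.681 +1.617 = 158.427 m.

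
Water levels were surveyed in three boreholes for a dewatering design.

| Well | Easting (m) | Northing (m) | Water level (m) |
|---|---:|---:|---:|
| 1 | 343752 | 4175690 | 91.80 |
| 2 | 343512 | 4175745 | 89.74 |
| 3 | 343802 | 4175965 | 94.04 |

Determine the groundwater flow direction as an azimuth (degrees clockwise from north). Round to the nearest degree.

238°

Taking 1 as reference: 2−1 = (-240, 55, -2.06); 3−1 = (50, 275, +2.24).
Solve a·Δx + b·Δy = Δh: det = (-240)·275 − 50·55 = -68750.
∂h/∂x = [(-2.06)·275 − (+2.24)·55] / -68750 = +0.01003
∂h/∂y = [(-240)·(+2.24) − 50·(-2.06)] / -68750 = +0.006321
Flow direction (−∇h) has components (-0.01003 E, -0.006321 N).
Azimuth = atan2(E, N) = atan2(-0.01003, -0.006321) = 237.8° ≈ 238°.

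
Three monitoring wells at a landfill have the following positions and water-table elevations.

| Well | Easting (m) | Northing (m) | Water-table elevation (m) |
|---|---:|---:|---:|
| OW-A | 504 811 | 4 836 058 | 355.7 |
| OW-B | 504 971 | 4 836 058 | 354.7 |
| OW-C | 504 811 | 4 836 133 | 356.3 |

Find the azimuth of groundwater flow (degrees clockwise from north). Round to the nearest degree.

∂h/∂x = (354.7 − 355.7) / (504971 − 504811) = -0.006250
∂h/∂y = (356.3 − 355.7) / (4836133 − 4836058) = +0.008000
Flow direction (−∇h) has components (+0.006250 E, -0.008000 N).
Azimuth = atan2(E, N) = atan2(+0.006250, -0.008000) = 142.0° ≈ 142°.

142°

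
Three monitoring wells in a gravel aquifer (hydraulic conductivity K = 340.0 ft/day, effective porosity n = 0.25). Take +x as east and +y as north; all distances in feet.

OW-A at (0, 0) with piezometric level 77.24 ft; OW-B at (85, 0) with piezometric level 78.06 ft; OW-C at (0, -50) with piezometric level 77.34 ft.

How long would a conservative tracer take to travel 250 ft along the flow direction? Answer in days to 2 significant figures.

∂h/∂x = (78.06 − 77.24) / (85 − 0) = +0.009647
∂h/∂y = (77.34 − 77.24) / (-50 − 0) = -0.002000
|∇h| = √(0.009647² + -0.002000²) = 0.009852
Seepage velocity v = K·i/n = 340.0 × 0.009852 / 0.25 = 13.4 ft/day.
t = 250 / 13.4 = 18.66 days.

19 days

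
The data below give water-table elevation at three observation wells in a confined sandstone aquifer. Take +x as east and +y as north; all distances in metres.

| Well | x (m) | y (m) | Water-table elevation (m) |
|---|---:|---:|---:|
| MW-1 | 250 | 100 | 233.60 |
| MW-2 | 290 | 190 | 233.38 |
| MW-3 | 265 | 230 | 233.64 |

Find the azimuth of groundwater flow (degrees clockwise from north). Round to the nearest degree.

Differences from MW-1: to MW-2 (Δx, Δy, Δh) = (40, 90, -0.22); to MW-3 = (15, 130, +0.04).
Determinant of the coordinate differences = 40·130 − 15·90 = 3850.
∂h/∂x = [(-0.22)·130 − (+0.04)·90] / 3850 = -0.008364
∂h/∂y = [40·(+0.04) − 15·(-0.22)] / 3850 = +0.001273
Flow direction (−∇h) has components (+0.008364 E, -0.001273 N).
Azimuth = atan2(E, N) = atan2(+0.008364, -0.001273) = 98.7° ≈ 099°.

099°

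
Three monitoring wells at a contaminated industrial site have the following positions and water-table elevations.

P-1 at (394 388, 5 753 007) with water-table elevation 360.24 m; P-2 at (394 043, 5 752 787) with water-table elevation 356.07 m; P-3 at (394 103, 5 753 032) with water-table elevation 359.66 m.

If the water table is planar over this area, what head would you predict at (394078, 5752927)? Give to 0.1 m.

With h = a·x + b·y + c and P-1 as origin, the differences give:
  (-345)·a + (-220)·b = -4.17
  (-285)·a + 25·b = -0.58
Eliminate b (×25 and ×(-220), subtract): -71325·a = -231.850 → a = ∂h/∂x = +0.003251
Back-substitute: b = ∂h/∂y = +0.01386.
h(394078, 5752927) = 360.24 + (+0.003251)·(-310) + (+0.01386)·(-80) = 360.24 -1.008 -1.109 = 358.124 m.

358.1 m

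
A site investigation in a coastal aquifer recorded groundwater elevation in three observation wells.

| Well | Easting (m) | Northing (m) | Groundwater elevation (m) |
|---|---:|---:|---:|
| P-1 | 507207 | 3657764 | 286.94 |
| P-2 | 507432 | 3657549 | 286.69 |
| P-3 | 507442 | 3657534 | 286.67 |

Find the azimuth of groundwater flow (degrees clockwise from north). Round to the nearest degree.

195°

Taking P-1 as reference: P-2−P-1 = (225, -215, -0.25); P-3−P-1 = (235, -230, -0.27).
Determinant of the coordinate differences = 225·(-230) − 235·(-215) = -1225.
∂h/∂x = [(-0.25)·(-230) − (-0.27)·(-215)] / -1225 = +0.0004490
∂h/∂y = [225·(-0.27) − 235·(-0.25)] / -1225 = +0.001633
Flow direction (−∇h) has components (-0.0004490 E, -0.001633 N).
Azimuth = atan2(E, N) = atan2(-0.0004490, -0.001633) = 195.4° ≈ 195°.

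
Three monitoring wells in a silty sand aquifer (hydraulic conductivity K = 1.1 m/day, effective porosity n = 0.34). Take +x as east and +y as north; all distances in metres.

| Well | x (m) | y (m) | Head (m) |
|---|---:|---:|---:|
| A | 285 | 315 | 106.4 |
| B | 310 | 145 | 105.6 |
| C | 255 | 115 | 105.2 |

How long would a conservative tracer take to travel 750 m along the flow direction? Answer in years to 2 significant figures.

92 years

Three-point gradient (reference A): Δ to B = (25, -170, -0.8), Δ to C = (-30, -200, -1.2).
∂h/∂x = +0.004356, ∂h/∂y = +0.005347 (det = -10100).
|∇h| = √(0.004356² + 0.005347²) = 0.006897
Seepage velocity v = K·i/n = 1.1 × 0.006897 / 0.34 = 0.02231 m/day.
t = 750 / 0.02231 = 3.362e+04 days = 92 years.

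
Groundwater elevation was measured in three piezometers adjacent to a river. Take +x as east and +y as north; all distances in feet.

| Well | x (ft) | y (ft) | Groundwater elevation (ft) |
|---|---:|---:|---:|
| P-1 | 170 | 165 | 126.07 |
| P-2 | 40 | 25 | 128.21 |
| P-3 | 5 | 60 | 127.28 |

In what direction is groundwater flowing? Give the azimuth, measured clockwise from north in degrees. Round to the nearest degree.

344°

Differences from P-1: to P-2 (Δx, Δy, Δh) = (-130, -140, +2.14); to P-3 = (-165, -105, +1.21).
Determinant of the coordinate differences = (-130)·(-105) − (-165)·(-140) = -9450.
∂h/∂x = [(+2.14)·(-105) − (+1.21)·(-140)] / -9450 = +0.005852
∂h/∂y = [(-130)·(+1.21) − (-165)·(+2.14)] / -9450 = -0.02072
Flow direction (−∇h) has components (-0.005852 E, +0.02072 N).
Azimuth = atan2(E, N) = atan2(-0.005852, +0.02072) = 344.2° ≈ 344°.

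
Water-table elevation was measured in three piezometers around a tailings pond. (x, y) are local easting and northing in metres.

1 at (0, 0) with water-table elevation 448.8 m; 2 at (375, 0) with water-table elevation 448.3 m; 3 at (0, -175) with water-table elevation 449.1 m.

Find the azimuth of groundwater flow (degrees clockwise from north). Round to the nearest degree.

∂h/∂x = (448.3 − 448.8) / (375 − 0) = -0.001333
∂h/∂y = (449.1 − 448.8) / (-175 − 0) = -0.001714
Flow direction (−∇h) has components (+0.001333 E, +0.001714 N).
Azimuth = atan2(E, N) = atan2(+0.001333, +0.001714) = 37.9° ≈ 038°.

038°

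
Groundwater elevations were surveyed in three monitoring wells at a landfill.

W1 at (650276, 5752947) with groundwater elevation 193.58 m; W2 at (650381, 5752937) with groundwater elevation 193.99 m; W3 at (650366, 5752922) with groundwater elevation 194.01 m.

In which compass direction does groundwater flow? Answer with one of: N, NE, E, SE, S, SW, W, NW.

With h = a·x + b·y + c and W1 as origin, the differences give:
  105·a + (-10)·b = +0.41
  90·a + (-25)·b = +0.43
Eliminate b (×(-25) and ×(-10), subtract): -1725·a = -5.950 → a = ∂h/∂x = +0.003449
Back-substitute: b = ∂h/∂y = -0.004783.
Flow = −∇h = (-0.003449 east, +0.004783 north), which points northwest.

NW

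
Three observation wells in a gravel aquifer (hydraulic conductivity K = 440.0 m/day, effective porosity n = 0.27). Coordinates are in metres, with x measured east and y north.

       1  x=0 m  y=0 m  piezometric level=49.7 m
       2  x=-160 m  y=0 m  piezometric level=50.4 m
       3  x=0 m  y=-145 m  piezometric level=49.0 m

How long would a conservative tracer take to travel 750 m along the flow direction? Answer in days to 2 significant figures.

∂h/∂x = (50.4 − 49.7) / (-160 − 0) = -0.004375
∂h/∂y = (49.0 − 49.7) / (-145 − 0) = +0.004828
|∇h| = √(-0.004375² + 0.004828²) = 0.006515
Seepage velocity v = K·i/n = 440.0 × 0.006515 / 0.27 = 10.62 m/day.
t = 750 / 10.62 = 70.62 days.

71 days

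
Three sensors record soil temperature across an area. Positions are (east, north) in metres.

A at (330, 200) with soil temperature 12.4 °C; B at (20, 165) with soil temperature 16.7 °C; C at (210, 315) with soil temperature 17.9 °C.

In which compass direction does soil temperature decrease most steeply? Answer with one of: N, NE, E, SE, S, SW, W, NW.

SE

Taking A as reference: B−A = (-310, -35, +4.3); C−A = (-120, 115, +5.5).
Determinant of the coordinate differences = (-310)·115 − (-120)·(-35) = -39850.
∂T/∂x = [(+4.3)·115 − (+5.5)·(-35)] / -39850 = -0.01724
∂T/∂y = [(-310)·(+5.5) − (-120)·(+4.3)] / -39850 = +0.02984
Steepest decrease is along −∇f = (+0.01724 E, -0.02984 N) → southeast.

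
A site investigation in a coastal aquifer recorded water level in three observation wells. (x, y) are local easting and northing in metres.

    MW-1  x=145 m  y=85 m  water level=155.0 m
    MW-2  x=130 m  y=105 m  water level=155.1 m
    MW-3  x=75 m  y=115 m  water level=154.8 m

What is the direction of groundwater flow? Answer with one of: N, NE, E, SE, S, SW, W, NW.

SW

With h = a·x + b·y + c and MW-1 as origin, the differences give:
  (-15)·a + 20·b = +0.1
  (-70)·a + 30·b = -0.2
Eliminate b (×30 and ×20, subtract): 950·a = 7.00 → a = ∂h/∂x = +0.007368
Back-substitute: b = ∂h/∂y = +0.01053.
Flow = −∇h = (-0.007368 east, -0.01053 north), which points southwest.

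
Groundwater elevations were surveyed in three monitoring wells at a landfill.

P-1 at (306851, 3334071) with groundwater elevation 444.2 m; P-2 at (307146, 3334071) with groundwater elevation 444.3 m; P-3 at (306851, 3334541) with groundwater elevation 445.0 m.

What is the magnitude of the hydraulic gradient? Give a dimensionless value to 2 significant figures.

0.0017

∂h/∂x = (444.3 − 444.2) / (307146 − 306851) = +0.0003390
∂h/∂y = (445.0 − 444.2) / (3334541 − 3334071) = +0.001702
|∇h| = √(0.0003390² + 0.001702²) = 0.001735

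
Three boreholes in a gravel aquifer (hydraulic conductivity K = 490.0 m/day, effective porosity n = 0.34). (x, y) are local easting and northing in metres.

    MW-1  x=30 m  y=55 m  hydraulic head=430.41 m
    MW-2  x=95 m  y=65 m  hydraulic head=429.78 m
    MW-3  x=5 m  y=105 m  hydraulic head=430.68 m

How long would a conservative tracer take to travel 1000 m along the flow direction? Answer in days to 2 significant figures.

71 days

Differences from MW-1: to MW-2 (Δx, Δy, Δh) = (65, 10, -0.63); to MW-3 = (-25, 50, +0.27).
Determinant of the coordinate differences = 65·50 − (-25)·10 = 3500.
∂h/∂x = [(-0.63)·50 − (+0.27)·10] / 3500 = -0.009771
∂h/∂y = [65·(+0.27) − (-25)·(-0.63)] / 3500 = +0.0005143
|∇h| = √(-0.009771² + 0.0005143²) = 0.009785
Seepage velocity v = K·i/n = 490.0 × 0.009785 / 0.34 = 14.1 m/day.
t = 1000 / 14.1 = 70.92 days.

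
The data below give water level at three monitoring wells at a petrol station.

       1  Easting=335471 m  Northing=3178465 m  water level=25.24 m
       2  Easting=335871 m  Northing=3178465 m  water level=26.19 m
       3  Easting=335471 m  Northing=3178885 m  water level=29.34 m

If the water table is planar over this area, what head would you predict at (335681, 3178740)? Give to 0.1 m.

28.4 m

∂h/∂x = (26.19 − 25.24) / (335871 − 335471) = +0.002375
∂h/∂y = (29.34 − 25.24) / (3178885 − 3178465) = +0.009762
h(335681, 3178740) = 25.24 + (+0.002375)·(210) + (+0.009762)·(275) = 25.24 +0.499 +2.685 = 28.423 m.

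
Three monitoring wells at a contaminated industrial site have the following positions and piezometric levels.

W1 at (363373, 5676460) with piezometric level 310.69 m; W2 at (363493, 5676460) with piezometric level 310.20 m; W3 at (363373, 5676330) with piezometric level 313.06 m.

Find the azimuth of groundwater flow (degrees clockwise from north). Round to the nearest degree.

∂h/∂x = (310.20 − 310.69) / (363493 − 363373) = -0.004083
∂h/∂y = (313.06 − 310.69) / (5676330 − 5676460) = -0.01823
Flow direction (−∇h) has components (+0.004083 E, +0.01823 N).
Azimuth = atan2(E, N) = atan2(+0.004083, +0.01823) = 12.6° ≈ 013°.

013°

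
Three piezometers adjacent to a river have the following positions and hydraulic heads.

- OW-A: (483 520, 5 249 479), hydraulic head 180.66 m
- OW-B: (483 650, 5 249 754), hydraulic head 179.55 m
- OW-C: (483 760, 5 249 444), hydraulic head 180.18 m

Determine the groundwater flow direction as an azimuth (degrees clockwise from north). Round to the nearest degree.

Three-point gradient (reference OW-A): Δ to OW-B = (130, 275, -1.11), Δ to OW-C = (240, -35, -0.48).
∂h/∂x = -0.002422, ∂h/∂y = -0.002892 (det = -70550).
Flow direction (−∇h) has components (+0.002422 E, +0.002892 N).
Azimuth = atan2(E, N) = atan2(+0.002422, +0.002892) = 39.9° ≈ 040°.

040°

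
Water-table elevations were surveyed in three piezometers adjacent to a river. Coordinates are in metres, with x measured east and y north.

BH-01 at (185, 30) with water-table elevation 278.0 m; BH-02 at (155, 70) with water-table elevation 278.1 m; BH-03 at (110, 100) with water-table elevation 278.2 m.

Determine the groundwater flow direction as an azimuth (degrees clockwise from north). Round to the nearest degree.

With h = a·x + b·y + c and BH-01 as origin, the differences give:
  (-30)·a + 40·b = +0.1
  (-75)·a + 70·b = +0.2
Eliminate b (×70 and ×40, subtract): 900·a = -1.00 → a = ∂h/∂x = -0.001111
Back-substitute: b = ∂h/∂y = +0.001667.
Flow direction (−∇h) has components (+0.001111 E, -0.001667 N).
Azimuth = atan2(E, N) = atan2(+0.001111, -0.001667) = 146.3° ≈ 146°.

146°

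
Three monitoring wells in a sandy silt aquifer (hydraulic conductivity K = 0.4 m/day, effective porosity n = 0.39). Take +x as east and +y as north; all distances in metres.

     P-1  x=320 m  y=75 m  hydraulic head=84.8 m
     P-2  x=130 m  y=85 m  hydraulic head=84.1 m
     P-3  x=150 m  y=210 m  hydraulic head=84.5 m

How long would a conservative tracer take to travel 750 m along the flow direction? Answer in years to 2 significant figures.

Differences from P-1: to P-2 (Δx, Δy, Δh) = (-190, 10, -0.7); to P-3 = (-170, 135, -0.3).
Solve a·Δx + b·Δy = Δh: det = (-190)·135 − (-170)·10 = -23950.
∂h/∂x = [(-0.7)·135 − (-0.3)·10] / -23950 = +0.003820
∂h/∂y = [(-190)·(-0.3) − (-170)·(-0.7)] / -23950 = +0.002589
|∇h| = √(0.003820² + 0.002589²) = 0.004615
Seepage velocity v = K·i/n = 0.4 × 0.004615 / 0.39 = 0.004733 m/day.
t = 750 / 0.004733 = 1.585e+05 days = 434 years.

430 years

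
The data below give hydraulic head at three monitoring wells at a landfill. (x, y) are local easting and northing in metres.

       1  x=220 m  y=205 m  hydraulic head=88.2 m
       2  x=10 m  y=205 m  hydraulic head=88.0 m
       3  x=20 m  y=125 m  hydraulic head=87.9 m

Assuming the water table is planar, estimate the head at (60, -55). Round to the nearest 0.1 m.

Taking 1 as reference: 2−1 = (-210, 0, -0.2); 3−1 = (-200, -80, -0.3).
Solve a·Δx + b·Δy = Δh: det = (-210)·(-80) − (-200)·0 = 16800.
∂h/∂x = [(-0.2)·(-80) − (-0.3)·0] / 16800 = +0.0009524
∂h/∂y = [(-210)·(-0.3) − (-200)·(-0.2)] / 16800 = +0.001369
h(60, -55) = 88.2 + (+0.0009524)·(-160) + (+0.001369)·(-260) = 88.2 -0.152 -0.356 = 87.692 m.

87.7 m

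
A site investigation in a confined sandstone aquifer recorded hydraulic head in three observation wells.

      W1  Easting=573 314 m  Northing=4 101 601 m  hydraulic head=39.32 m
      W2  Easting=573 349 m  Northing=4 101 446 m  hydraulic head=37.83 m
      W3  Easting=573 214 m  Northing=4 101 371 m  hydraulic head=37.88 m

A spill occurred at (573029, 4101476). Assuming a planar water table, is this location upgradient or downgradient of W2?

Taking W1 as reference: W2−W1 = (35, -155, -1.49); W3−W1 = (-100, -230, -1.44).
Solve a·Δx + b·Δy = Δh: det = 35·(-230) − (-100)·(-155) = -23550.
∂h/∂x = [(-1.49)·(-230) − (-1.44)·(-155)] / -23550 = -0.005074
∂h/∂y = [35·(-1.44) − (-100)·(-1.49)] / -23550 = +0.008467
Head at (573029, 4101476) = 39.32 + (-0.005074)·(-285) + (+0.008467)·(-125) = 39.71 m.
That is higher than the 37.83 m at W2, so the point is upgradient.

upgradient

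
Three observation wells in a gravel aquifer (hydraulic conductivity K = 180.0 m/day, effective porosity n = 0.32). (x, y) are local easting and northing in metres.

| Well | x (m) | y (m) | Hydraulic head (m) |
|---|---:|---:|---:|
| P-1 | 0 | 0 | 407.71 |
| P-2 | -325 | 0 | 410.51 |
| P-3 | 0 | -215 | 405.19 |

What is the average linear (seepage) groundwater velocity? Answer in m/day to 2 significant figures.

∂h/∂x = (410.51 − 407.71) / (-325 − 0) = -0.008615
∂h/∂y = (405.19 − 407.71) / (-215 − 0) = +0.01172
|∇h| = √(-0.008615² + 0.01172²) = 0.01455
Seepage velocity v = K·i/n = 180.0 × 0.01455 / 0.32 = 8.184 m/day.

8.2 m/day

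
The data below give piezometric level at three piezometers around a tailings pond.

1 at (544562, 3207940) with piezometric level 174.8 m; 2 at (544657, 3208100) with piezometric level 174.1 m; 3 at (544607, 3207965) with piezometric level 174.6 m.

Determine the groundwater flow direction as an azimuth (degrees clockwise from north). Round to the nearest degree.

Taking 1 as reference: 2−1 = (95, 160, -0.7); 3−1 = (45, 25, -0.2).
Determinant of the coordinate differences = 95·25 − 45·160 = -4825.
∂h/∂x = [(-0.7)·25 − (-0.2)·160] / -4825 = -0.003005
∂h/∂y = [95·(-0.2) − 45·(-0.7)] / -4825 = -0.002591
Flow direction (−∇h) has components (+0.003005 E, +0.002591 N).
Azimuth = atan2(E, N) = atan2(+0.003005, +0.002591) = 49.2° ≈ 049°.

049°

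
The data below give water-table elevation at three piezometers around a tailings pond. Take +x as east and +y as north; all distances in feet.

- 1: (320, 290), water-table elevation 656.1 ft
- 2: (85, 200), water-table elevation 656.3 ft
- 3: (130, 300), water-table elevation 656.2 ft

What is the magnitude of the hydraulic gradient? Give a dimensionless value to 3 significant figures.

0.000936

Taking 1 as reference: 2−1 = (-235, -90, +0.2); 3−1 = (-190, 10, +0.1).
Solve a·Δx + b·Δy = Δh: det = (-235)·10 − (-190)·(-90) = -19450.
∂h/∂x = [(+0.2)·10 − (+0.1)·(-90)] / -19450 = -0.0005656
∂h/∂y = [(-235)·(+0.1) − (-190)·(+0.2)] / -19450 = -0.0007455
|∇h| = √(-0.0005656² + -0.0007455²) = 0.0009358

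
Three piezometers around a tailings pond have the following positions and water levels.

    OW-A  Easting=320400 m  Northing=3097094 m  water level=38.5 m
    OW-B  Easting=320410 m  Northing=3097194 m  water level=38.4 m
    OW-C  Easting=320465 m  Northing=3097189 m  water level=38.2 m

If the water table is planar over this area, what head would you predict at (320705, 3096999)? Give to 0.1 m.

37.4 m

Taking OW-A as reference: OW-B−OW-A = (10, 100, -0.1); OW-C−OW-A = (65, 95, -0.3).
Determinant of the coordinate differences = 10·95 − 65·100 = -5550.
∂h/∂x = [(-0.1)·95 − (-0.3)·100] / -5550 = -0.003694
∂h/∂y = [10·(-0.3) − 65·(-0.1)] / -5550 = -0.0006306
h(320705, 3096999) = 38.5 + (-0.003694)·(305) + (-0.0006306)·(-95) = 38.5 -1.127 +0.060 = 37.433 m.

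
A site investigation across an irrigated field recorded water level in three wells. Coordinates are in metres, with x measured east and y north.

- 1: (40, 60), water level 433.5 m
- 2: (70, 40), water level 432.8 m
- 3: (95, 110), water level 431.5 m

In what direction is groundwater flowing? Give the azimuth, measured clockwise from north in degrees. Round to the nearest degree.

074°

With h = a·x + b·y + c and 1 as origin, the differences give:
  30·a + (-20)·b = -0.7
  55·a + 50·b = -2.0
Eliminate b (×50 and ×(-20), subtract): 2600·a = -75.00 → a = ∂h/∂x = -0.02885
Back-substitute: b = ∂h/∂y = -0.008269.
Flow direction (−∇h) has components (+0.02885 E, +0.008269 N).
Azimuth = atan2(E, N) = atan2(+0.02885, +0.008269) = 74.0° ≈ 074°.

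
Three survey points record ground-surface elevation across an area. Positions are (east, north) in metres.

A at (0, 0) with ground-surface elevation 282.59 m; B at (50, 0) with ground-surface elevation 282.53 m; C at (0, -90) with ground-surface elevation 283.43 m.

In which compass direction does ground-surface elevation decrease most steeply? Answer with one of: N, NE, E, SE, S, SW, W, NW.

∂z/∂x = (282.53 − 282.59) / (50 − 0) = -0.001200
∂z/∂y = (283.43 − 282.59) / (-90 − 0) = -0.009333
Steepest decrease is along −∇f = (+0.001200 E, +0.009333 N) → north.

N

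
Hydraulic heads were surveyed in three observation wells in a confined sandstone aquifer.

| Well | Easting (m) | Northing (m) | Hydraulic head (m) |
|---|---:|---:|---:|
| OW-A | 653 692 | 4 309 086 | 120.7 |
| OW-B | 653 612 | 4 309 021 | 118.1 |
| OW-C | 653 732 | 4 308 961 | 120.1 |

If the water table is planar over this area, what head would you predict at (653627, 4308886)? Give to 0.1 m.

116.8 m

Three-point gradient (reference OW-A): Δ to OW-B = (-80, -65, -2.6), Δ to OW-C = (40, -125, -0.6).
∂h/∂x = +0.02270, ∂h/∂y = +0.01206 (det = 12600).
h(653627, 4308886) = 120.7 + (+0.02270)·(-65) + (+0.01206)·(-200) = 120.7 -1.475 -2.413 = 116.812 m.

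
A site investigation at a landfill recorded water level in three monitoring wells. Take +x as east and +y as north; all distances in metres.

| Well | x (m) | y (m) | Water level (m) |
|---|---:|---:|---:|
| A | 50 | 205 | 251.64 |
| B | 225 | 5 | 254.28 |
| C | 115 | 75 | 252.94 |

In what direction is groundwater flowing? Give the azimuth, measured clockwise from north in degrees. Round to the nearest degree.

304°

With h = a·x + b·y + c and A as origin, the differences give:
  175·a + (-200)·b = +2.64
  65·a + (-130)·b = +1.30
Eliminate b (×(-130) and ×(-200), subtract): -9750·a = -83.200 → a = ∂h/∂x = +0.008533
Back-substitute: b = ∂h/∂y = -0.005733.
Flow direction (−∇h) has components (-0.008533 E, +0.005733 N).
Azimuth = atan2(E, N) = atan2(-0.008533, +0.005733) = 303.9° ≈ 304°.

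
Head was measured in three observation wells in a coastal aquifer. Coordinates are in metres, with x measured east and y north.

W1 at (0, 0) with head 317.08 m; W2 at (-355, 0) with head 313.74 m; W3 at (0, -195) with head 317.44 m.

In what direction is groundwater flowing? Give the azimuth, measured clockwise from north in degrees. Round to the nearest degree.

281°

∂h/∂x = (313.74 − 317.08) / (-355 − 0) = +0.009408
∂h/∂y = (317.44 − 317.08) / (-195 − 0) = -0.001846
Flow direction (−∇h) has components (-0.009408 E, +0.001846 N).
Azimuth = atan2(E, N) = atan2(-0.009408, +0.001846) = 281.1° ≈ 281°.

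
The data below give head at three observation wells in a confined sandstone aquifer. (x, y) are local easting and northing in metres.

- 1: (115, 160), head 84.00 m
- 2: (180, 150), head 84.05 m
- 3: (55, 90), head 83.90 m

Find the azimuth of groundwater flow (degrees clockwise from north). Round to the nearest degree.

232°

Taking 1 as reference: 2−1 = (65, -10, +0.05); 3−1 = (-60, -70, -0.10).
Solve a·Δx + b·Δy = Δh: det = 65·(-70) − (-60)·(-10) = -5150.
∂h/∂x = [(+0.05)·(-70) − (-0.10)·(-10)] / -5150 = +0.0008738
∂h/∂y = [65·(-0.10) − (-60)·(+0.05)] / -5150 = +0.0006796
Flow direction (−∇h) has components (-0.0008738 E, -0.0006796 N).
Azimuth = atan2(E, N) = atan2(-0.0008738, -0.0006796) = 232.1° ≈ 232°.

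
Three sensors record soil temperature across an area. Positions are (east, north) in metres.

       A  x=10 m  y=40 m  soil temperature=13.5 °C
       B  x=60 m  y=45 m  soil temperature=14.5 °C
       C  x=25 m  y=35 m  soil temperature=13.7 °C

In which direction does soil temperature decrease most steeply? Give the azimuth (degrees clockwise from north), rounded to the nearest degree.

With T = a·x + b·y + c and A as origin, the differences give:
  50·a + 5·b = +1.0
  15·a + (-5)·b = +0.2
Eliminate b (×(-5) and ×5, subtract): -325·a = -6.00 → a = ∂T/∂x = +0.01846
Back-substitute: b = ∂T/∂y = +0.01538.
Steepest decrease is along −∇f: components (-0.01846 E, -0.01538 N).
Azimuth = atan2(-0.01846, -0.01538) = 230.2° ≈ 230°.

230°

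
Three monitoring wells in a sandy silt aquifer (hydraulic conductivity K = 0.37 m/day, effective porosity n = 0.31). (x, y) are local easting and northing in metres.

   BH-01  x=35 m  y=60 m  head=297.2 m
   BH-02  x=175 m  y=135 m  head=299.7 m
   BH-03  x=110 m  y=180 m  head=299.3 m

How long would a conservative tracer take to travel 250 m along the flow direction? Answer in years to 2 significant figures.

With h = a·x + b·y + c and BH-01 as origin, the differences give:
  140·a + 75·b = +2.5
  75·a + 120·b = +2.1
Eliminate b (×120 and ×75, subtract): 11175·a = 142.50 → a = ∂h/∂x = +0.01275
Back-substitute: b = ∂h/∂y = +0.009530.
|∇h| = √(0.01275² + 0.009530²) = 0.01592
Seepage velocity v = K·i/n = 0.37 × 0.01592 / 0.31 = 0.019 m/day.
t = 250 / 0.019 = 1.316e+04 days = 36 years.

36 years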